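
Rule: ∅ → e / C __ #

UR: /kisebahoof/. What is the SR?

the form ends in the consonant /f/, so [e] is inserted word-finally.
Surface form: [kisebahoofe].

kisebahoofe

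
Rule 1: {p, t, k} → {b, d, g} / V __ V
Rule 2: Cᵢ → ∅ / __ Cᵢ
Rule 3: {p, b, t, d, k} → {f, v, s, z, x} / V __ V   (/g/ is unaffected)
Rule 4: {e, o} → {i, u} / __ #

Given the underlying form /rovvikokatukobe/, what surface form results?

rovigogazugovi

Rule 1 (intervocalic voicing): /k/ is a voiceless stop between vowels /i/ and /o/, so it voices to [g]. /k/ is a voiceless stop between vowels /o/ and /a/, so it voices to [g]. /t/ is a voiceless stop between vowels /a/ and /u/, so it voices to [d]. /k/ is a voiceless stop between vowels /u/ and /o/, so it voices to [g]. /rovvikokatukobe/ → rovvigogadugobe.
Rule 2 (degemination): /vv/ is a geminate; the first /v/ deletes. /rovvigogadugobe/ → rovigogadugobe.
Rule 3 (intervocalic spirantization): /d/ is a stop between vowels /a/ and /u/, so it spirantizes to the fricative [z]. /b/ is a stop between vowels /o/ and /e/, so it spirantizes to the fricative [v]. /rovigogadugobe/ → rovigogazugove.
Rule 4 (final vowel raising): /e/ is a mid vowel in word-final position, so it raises to [i]. /rovigogazugove/ → rovigogazugovi.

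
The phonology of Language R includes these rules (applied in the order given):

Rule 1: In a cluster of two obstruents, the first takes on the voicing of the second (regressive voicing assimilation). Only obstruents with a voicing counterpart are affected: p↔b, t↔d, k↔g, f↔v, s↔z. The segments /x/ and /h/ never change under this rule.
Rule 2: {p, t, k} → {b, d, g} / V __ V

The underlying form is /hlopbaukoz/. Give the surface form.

hlobbaugoz

Rule 1 (regressive voicing assimilation): /p/ precedes the voiced obstruent /b/, so it voices to [b] by assimilation. /hlopbaukoz/ → hlobbaukoz.
Rule 2 (intervocalic voicing): /k/ is a voiceless stop between vowels /u/ and /o/, so it voices to [g]. /hlobbaukoz/ → hlobbaugoz.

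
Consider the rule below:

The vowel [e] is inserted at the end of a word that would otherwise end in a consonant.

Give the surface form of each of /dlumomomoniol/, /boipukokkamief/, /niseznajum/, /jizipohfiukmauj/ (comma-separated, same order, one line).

/dlumomomoniol/: the form ends in the consonant /l/, so [e] is inserted word-finally. → [dlumomomoniole].
/boipukokkamief/: the form ends in the consonant /f/, so [e] is inserted word-finally. → [boipukokkamiefe].
/niseznajum/: the form ends in the consonant /m/, so [e] is inserted word-finally. → [niseznajume].
/jizipohfiukmauj/: the form ends in the consonant /j/, so [e] is inserted word-finally. → [jizipohfiukmauje].

dlumomomoniole, boipukokkamiefe, niseznajume, jizipohfiukmauje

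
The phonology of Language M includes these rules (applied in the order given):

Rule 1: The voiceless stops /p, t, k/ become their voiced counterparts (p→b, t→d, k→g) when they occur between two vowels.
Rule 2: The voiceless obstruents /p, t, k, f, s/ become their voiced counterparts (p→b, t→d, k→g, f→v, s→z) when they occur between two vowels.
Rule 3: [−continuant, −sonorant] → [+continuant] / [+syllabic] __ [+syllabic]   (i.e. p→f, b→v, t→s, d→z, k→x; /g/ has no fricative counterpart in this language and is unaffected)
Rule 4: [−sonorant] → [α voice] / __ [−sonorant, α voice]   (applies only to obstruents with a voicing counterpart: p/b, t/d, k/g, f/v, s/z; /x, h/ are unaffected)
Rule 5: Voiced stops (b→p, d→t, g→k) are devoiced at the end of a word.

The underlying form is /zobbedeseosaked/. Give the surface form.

zobbezezeozaget

Rule 1 (intervocalic voicing): /k/ is a voiceless stop between vowels /a/ and /e/, so it voices to [g]. /zobbedeseosaked/ → zobbedeseosaged.
Rule 2 (intervocalic voicing): /s/ is a voiceless obstruent between vowels /e/ and /e/, so it voices to [z]. /s/ is a voiceless obstruent between vowels /o/ and /a/, so it voices to [z]. /zobbedeseosaged/ → zobbedezeozaged.
Rule 3 (intervocalic spirantization): /d/ is a stop between vowels /e/ and /e/, so it spirantizes to the fricative [z]. /zobbedezeozaged/ → zobbezezeozaged.
Rule 4 (regressive voicing assimilation): no segment meets the environment; /zobbezezeozaged/ is unchanged.
Rule 5 (final devoicing): /d/ is a voiced stop in word-final position, so it devoices to [t]. /zobbezezeozaged/ → zobbezezeozaget.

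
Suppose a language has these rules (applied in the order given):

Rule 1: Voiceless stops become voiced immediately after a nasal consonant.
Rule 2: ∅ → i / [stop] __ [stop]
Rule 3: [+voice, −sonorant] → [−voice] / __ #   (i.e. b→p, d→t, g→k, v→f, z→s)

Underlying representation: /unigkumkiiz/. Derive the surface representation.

Rule 1 (post-nasal voicing): /k/ is a voiceless stop immediately after the nasal /m/, so it voices to [g]. /unigkumkiiz/ → unigkumgiiz.
Rule 2 (stop-cluster i-epenthesis): /g/ and /k/ form a stop–stop cluster, so [i] is inserted between them. /unigkumgiiz/ → unigikumgiiz.
Rule 3 (final devoicing): /z/ is a voiced obstruent in word-final position, so it devoices to [s]. /unigikumgiiz/ → unigikumgiis.

unigikumgiis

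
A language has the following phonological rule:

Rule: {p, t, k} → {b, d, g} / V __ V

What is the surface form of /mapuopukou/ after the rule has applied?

mabuobugou

/p/ is a voiceless stop between vowels /a/ and /u/, so it voices to [b].
/p/ is a voiceless stop between vowels /o/ and /u/, so it voices to [b].
/k/ is a voiceless stop between vowels /u/ and /o/, so it voices to [g].
Surface form: [mabuobugou].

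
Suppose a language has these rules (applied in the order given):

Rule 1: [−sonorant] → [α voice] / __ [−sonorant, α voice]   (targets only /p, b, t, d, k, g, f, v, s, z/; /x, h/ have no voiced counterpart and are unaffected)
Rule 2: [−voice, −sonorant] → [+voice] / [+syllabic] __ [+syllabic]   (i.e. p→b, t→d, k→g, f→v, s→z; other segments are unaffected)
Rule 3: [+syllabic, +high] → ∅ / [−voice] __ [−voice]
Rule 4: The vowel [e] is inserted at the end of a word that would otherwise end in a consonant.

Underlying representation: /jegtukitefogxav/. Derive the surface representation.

Rule 1 (regressive voicing assimilation): /g/ precedes the voiceless obstruent /t/, so it devoices to [k] by assimilation. /g/ precedes the voiceless obstruent /x/, so it devoices to [k] by assimilation. /jegtukitefogxav/ → jektukitefokxav.
Rule 2 (intervocalic voicing): /k/ is a voiceless obstruent between vowels /u/ and /i/, so it voices to [g]. /t/ is a voiceless obstruent between vowels /i/ and /e/, so it voices to [d]. /f/ is a voiceless obstruent between vowels /e/ and /o/, so it voices to [v]. /jektukitefokxav/ → jektugidevokxav.
Rule 3 (high vowel syncope): no segment meets the environment; /jektugidevokxav/ is unchanged.
Rule 4 (final e-epenthesis): the form ends in the consonant /v/, so [e] is inserted word-finally. /jektugidevokxav/ → jektugidevokxave.

jektugidevokxave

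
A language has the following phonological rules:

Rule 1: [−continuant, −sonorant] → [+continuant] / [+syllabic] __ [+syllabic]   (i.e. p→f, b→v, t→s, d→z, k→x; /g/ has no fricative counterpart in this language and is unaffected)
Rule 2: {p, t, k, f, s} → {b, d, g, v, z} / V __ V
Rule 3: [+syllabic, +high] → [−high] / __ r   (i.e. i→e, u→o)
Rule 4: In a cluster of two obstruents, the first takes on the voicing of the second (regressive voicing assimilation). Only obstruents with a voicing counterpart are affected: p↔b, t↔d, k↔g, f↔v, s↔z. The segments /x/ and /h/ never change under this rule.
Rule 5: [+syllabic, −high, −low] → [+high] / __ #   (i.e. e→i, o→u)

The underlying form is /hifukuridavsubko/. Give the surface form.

Rule 1 (intervocalic spirantization): /k/ is a stop between vowels /u/ and /u/, so it spirantizes to the fricative [x]. /d/ is a stop between vowels /i/ and /a/, so it spirantizes to the fricative [z]. /hifukuridavsubko/ → hifuxurizavsubko.
Rule 2 (intervocalic voicing): /f/ is a voiceless obstruent between vowels /i/ and /u/, so it voices to [v]. /hifuxurizavsubko/ → hivuxurizavsubko.
Rule 3 (pre-rhotic lowering): /u/ is a high vowel immediately before /r/, so it lowers to [o]. /hivuxurizavsubko/ → hivuxorizavsubko.
Rule 4 (regressive voicing assimilation): /v/ precedes the voiceless obstruent /s/, so it devoices to [f] by assimilation. /b/ precedes the voiceless obstruent /k/, so it devoices to [p] by assimilation. /hivuxorizavsubko/ → hivuxorizafsupko.
Rule 5 (final vowel raising): /o/ is a mid vowel in word-final position, so it raises to [u]. /hivuxorizafsupko/ → hivuxorizafsupku.

hivuxorizafsupku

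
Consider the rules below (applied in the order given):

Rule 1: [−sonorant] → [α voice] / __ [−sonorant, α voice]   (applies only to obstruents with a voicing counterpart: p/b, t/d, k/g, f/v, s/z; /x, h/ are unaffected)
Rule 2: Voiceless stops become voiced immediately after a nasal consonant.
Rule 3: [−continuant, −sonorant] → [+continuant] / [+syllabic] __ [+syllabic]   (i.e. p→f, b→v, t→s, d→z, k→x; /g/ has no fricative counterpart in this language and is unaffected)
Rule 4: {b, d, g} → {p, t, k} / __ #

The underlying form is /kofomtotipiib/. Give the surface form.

Rule 1 (regressive voicing assimilation): no segment meets the environment; /kofomtotipiib/ is unchanged.
Rule 2 (post-nasal voicing): /t/ is a voiceless stop immediately after the nasal /m/, so it voices to [d]. /kofomtotipiib/ → kofomdotipiib.
Rule 3 (intervocalic spirantization): /t/ is a stop between vowels /o/ and /i/, so it spirantizes to the fricative [s]. /p/ is a stop between vowels /i/ and /i/, so it spirantizes to the fricative [f]. /kofomdotipiib/ → kofomdosifiib.
Rule 4 (final devoicing): /b/ is a voiced stop in word-final position, so it devoices to [p]. /kofomdosifiib/ → kofomdosifiip.

kofomdosifiip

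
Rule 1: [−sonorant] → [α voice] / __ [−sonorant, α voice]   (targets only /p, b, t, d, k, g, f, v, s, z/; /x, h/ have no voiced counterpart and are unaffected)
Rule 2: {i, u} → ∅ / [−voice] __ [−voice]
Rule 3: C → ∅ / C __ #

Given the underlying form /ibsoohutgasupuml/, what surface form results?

ipsoohudgaspum

Rule 1 (regressive voicing assimilation): /b/ precedes the voiceless obstruent /s/, so it devoices to [p] by assimilation. /t/ precedes the voiced obstruent /g/, so it voices to [d] by assimilation. /ibsoohutgasupuml/ → ipsoohudgasupuml.
Rule 2 (high vowel syncope): /u/ is a high vowel flanked by voiceless consonants /s/ and /p/, so it deletes. /ipsoohudgasupuml/ → ipsoohudgaspuml.
Rule 3 (final cluster simplification): /l/ is the second consonant of a word-final cluster /ml/, so it deletes. /ipsoohudgaspuml/ → ipsoohudgaspum.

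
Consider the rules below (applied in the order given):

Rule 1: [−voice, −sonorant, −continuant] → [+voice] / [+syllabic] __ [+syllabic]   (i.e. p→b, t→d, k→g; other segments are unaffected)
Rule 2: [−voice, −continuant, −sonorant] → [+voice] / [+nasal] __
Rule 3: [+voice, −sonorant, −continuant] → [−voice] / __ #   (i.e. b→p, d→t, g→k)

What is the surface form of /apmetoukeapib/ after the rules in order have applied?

Rule 1 (intervocalic voicing): /t/ is a voiceless stop between vowels /e/ and /o/, so it voices to [d]. /k/ is a voiceless stop between vowels /u/ and /e/, so it voices to [g]. /p/ is a voiceless stop between vowels /a/ and /i/, so it voices to [b]. /apmetoukeapib/ → apmedougeabib.
Rule 2 (post-nasal voicing): no segment meets the environment; /apmedougeabib/ is unchanged.
Rule 3 (final devoicing): /b/ is a voiced stop in word-final position, so it devoices to [p]. /apmedougeabib/ → apmedougeabip.

apmedougeabip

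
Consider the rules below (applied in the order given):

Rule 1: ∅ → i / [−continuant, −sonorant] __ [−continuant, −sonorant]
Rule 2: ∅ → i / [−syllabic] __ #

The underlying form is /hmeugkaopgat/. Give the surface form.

hmeugikaopigati

Rule 1 (stop-cluster i-epenthesis): /g/ and /k/ form a stop–stop cluster, so [i] is inserted between them. /p/ and /g/ form a stop–stop cluster, so [i] is inserted between them. /hmeugkaopgat/ → hmeugikaopigat.
Rule 2 (final i-epenthesis): the form ends in the consonant /t/, so [i] is inserted word-finally. /hmeugikaopigat/ → hmeugikaopigati.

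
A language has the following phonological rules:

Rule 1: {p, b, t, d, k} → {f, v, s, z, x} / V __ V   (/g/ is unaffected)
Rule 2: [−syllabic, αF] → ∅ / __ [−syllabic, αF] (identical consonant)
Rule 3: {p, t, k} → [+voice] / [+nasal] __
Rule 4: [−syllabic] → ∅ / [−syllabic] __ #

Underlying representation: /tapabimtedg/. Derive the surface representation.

Rule 1 (intervocalic spirantization): /p/ is a stop between vowels /a/ and /a/, so it spirantizes to the fricative [f]. /b/ is a stop between vowels /a/ and /i/, so it spirantizes to the fricative [v]. /tapabimtedg/ → tafavimtedg.
Rule 2 (degemination): no segment meets the environment; /tafavimtedg/ is unchanged.
Rule 3 (post-nasal voicing): /t/ is a voiceless stop immediately after the nasal /m/, so it voices to [d]. /tafavimtedg/ → tafavimdedg.
Rule 4 (final cluster simplification): /g/ is the second consonant of a word-final cluster /dg/, so it deletes. /tafavimdedg/ → tafavimded.

tafavimded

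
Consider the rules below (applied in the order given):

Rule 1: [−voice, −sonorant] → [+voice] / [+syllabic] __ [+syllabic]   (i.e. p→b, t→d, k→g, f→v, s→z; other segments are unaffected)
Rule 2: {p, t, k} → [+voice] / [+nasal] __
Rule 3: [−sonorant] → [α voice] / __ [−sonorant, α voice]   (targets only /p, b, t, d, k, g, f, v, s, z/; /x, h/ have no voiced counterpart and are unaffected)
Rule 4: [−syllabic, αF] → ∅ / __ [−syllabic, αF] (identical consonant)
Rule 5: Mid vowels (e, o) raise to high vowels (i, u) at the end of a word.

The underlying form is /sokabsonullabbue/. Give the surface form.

sogapsonulabui

Rule 1 (intervocalic voicing): /k/ is a voiceless obstruent between vowels /o/ and /a/, so it voices to [g]. /sokabsonullabbue/ → sogabsonullabbue.
Rule 2 (post-nasal voicing): no segment meets the environment; /sogabsonullabbue/ is unchanged.
Rule 3 (regressive voicing assimilation): /b/ precedes the voiceless obstruent /s/, so it devoices to [p] by assimilation. /sogabsonullabbue/ → sogapsonullabbue.
Rule 4 (degemination): /ll/ is a geminate; the first /l/ deletes. /bb/ is a geminate; the first /b/ deletes. /sogapsonullabbue/ → sogapsonulabue.
Rule 5 (final vowel raising): /e/ is a mid vowel in word-final position, so it raises to [i]. /sogapsonulabue/ → sogapsonulabui.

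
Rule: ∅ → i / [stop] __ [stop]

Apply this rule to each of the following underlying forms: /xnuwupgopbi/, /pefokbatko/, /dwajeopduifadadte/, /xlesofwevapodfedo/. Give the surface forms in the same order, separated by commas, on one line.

/xnuwupgopbi/: /p/ and /g/ form a stop–stop cluster, so [i] is inserted between them. /p/ and /b/ form a stop–stop cluster, so [i] is inserted between them. → [xnuwupigopibi].
/pefokbatko/: /k/ and /b/ form a stop–stop cluster, so [i] is inserted between them. /t/ and /k/ form a stop–stop cluster, so [i] is inserted between them. → [pefokibatiko].
/dwajeopduifadadte/: /p/ and /d/ form a stop–stop cluster, so [i] is inserted between them. /d/ and /t/ form a stop–stop cluster, so [i] is inserted between them. → [dwajeopiduifadadite].
/xlesofwevapodfedo/: the rule's environment is not met; surfaces unchanged as [xlesofwevapodfedo].

xnuwupigopibi, pefokibatiko, dwajeopiduifadadite, xlesofwevapodfedo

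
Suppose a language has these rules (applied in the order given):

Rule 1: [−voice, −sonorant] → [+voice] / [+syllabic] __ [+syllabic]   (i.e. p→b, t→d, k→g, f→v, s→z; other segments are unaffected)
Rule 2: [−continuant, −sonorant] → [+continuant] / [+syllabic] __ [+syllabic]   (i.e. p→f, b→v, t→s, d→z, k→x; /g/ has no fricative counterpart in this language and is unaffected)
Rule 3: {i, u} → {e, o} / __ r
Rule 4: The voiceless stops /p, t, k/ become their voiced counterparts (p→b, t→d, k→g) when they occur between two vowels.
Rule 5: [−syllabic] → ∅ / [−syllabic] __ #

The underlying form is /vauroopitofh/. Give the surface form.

Rule 1 (intervocalic voicing): /p/ is a voiceless obstruent between vowels /o/ and /i/, so it voices to [b]. /t/ is a voiceless obstruent between vowels /i/ and /o/, so it voices to [d]. /vauroopitofh/ → vauroobidofh.
Rule 2 (intervocalic spirantization): /b/ is a stop between vowels /o/ and /i/, so it spirantizes to the fricative [v]. /d/ is a stop between vowels /i/ and /o/, so it spirantizes to the fricative [z]. /vauroobidofh/ → vauroovizofh.
Rule 3 (pre-rhotic lowering): /u/ is a high vowel immediately before /r/, so it lowers to [o]. /vauroovizofh/ → vaoroovizofh.
Rule 4 (intervocalic voicing): no segment meets the environment; /vaoroovizofh/ is unchanged.
Rule 5 (final cluster simplification): /h/ is the second consonant of a word-final cluster /fh/, so it deletes. /vaoroovizofh/ → vaoroovizof.

vaoroovizof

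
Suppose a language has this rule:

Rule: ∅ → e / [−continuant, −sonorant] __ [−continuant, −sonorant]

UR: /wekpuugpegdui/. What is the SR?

/k/ and /p/ form a stop–stop cluster, so [e] is inserted between them.
/g/ and /p/ form a stop–stop cluster, so [e] is inserted between them.
/g/ and /d/ form a stop–stop cluster, so [e] is inserted between them.
Surface form: [wekepuugepegedui].

wekepuugepegedui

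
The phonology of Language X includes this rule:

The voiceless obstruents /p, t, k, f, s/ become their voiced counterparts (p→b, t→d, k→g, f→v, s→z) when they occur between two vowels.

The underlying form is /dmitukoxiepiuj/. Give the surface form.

dmidugoxiebiuj

/t/ is a voiceless obstruent between vowels /i/ and /u/, so it voices to [d].
/k/ is a voiceless obstruent between vowels /u/ and /o/, so it voices to [g].
/p/ is a voiceless obstruent between vowels /e/ and /i/, so it voices to [b].
Surface form: [dmidugoxiebiuj].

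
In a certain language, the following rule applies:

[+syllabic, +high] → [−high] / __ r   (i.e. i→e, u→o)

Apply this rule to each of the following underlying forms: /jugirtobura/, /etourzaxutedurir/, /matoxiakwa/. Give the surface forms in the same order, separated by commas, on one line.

jugertobora, etoorzaxutedorer, matoxiakwa

/jugirtobura/: /i/ is a high vowel immediately before /r/, so it lowers to [e]. /u/ is a high vowel immediately before /r/, so it lowers to [o]. → [jugertobora].
/etourzaxutedurir/: /u/ is a high vowel immediately before /r/, so it lowers to [o]. /u/ is a high vowel immediately before /r/, so it lowers to [o]. /i/ is a high vowel immediately before /r/, so it lowers to [e]. → [etoorzaxutedorer].
/matoxiakwa/: the rule's environment is not met; surfaces unchanged as [matoxiakwa].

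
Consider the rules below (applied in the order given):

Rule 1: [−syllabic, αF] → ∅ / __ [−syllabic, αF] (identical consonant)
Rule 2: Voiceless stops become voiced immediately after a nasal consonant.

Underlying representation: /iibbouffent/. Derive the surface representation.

iiboufend

Rule 1 (degemination): /bb/ is a geminate; the first /b/ deletes. /ff/ is a geminate; the first /f/ deletes. /iibbouffent/ → iiboufent.
Rule 2 (post-nasal voicing): /t/ is a voiceless stop immediately after the nasal /n/, so it voices to [d]. /iiboufent/ → iiboufend.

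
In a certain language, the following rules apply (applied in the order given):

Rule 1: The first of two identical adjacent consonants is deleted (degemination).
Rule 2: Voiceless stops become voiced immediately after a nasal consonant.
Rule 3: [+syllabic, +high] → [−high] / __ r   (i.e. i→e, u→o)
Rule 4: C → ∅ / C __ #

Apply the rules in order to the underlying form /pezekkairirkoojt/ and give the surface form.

pezekaererkooj

Rule 1 (degemination): /kk/ is a geminate; the first /k/ deletes. /pezekkairirkoojt/ → pezekairirkoojt.
Rule 2 (post-nasal voicing): no segment meets the environment; /pezekairirkoojt/ is unchanged.
Rule 3 (pre-rhotic lowering): /i/ is a high vowel immediately before /r/, so it lowers to [e]. /i/ is a high vowel immediately before /r/, so it lowers to [e]. /pezekairirkoojt/ → pezekaererkoojt.
Rule 4 (final cluster simplification): /t/ is the second consonant of a word-final cluster /jt/, so it deletes. /pezekaererkoojt/ → pezekaererkooj.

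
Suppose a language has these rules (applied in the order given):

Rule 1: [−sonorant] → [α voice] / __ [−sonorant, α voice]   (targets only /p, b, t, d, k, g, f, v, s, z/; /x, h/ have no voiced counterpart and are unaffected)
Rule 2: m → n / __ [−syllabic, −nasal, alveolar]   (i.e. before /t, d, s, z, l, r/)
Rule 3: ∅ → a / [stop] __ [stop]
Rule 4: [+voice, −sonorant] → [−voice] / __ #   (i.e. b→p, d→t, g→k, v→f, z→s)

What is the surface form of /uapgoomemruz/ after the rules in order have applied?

uabagoomenrus

Rule 1 (regressive voicing assimilation): /p/ precedes the voiced obstruent /g/, so it voices to [b] by assimilation. /uapgoomemruz/ → uabgoomemruz.
Rule 2 (nasal place assimilation): /m/ precedes the alveolar consonant /r/, so it assimilates in place to [n]. /uabgoomemruz/ → uabgoomenruz.
Rule 3 (stop-cluster a-epenthesis): /b/ and /g/ form a stop–stop cluster, so [a] is inserted between them. /uabgoomenruz/ → uabagoomenruz.
Rule 4 (final devoicing): /z/ is a voiced obstruent in word-final position, so it devoices to [s]. /uabagoomenruz/ → uabagoomenrus.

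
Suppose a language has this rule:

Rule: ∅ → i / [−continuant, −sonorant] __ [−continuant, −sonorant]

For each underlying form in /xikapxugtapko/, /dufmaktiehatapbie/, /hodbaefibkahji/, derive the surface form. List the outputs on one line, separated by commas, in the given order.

/xikapxugtapko/: /g/ and /t/ form a stop–stop cluster, so [i] is inserted between them. /p/ and /k/ form a stop–stop cluster, so [i] is inserted between them. → [xikapxugitapiko].
/dufmaktiehatapbie/: /k/ and /t/ form a stop–stop cluster, so [i] is inserted between them. /p/ and /b/ form a stop–stop cluster, so [i] is inserted between them. → [dufmakitiehatapibie].
/hodbaefibkahji/: /d/ and /b/ form a stop–stop cluster, so [i] is inserted between them. /b/ and /k/ form a stop–stop cluster, so [i] is inserted between them. → [hodibaefibikahji].

xikapxugitapiko, dufmakitiehatapibie, hodibaefibikahji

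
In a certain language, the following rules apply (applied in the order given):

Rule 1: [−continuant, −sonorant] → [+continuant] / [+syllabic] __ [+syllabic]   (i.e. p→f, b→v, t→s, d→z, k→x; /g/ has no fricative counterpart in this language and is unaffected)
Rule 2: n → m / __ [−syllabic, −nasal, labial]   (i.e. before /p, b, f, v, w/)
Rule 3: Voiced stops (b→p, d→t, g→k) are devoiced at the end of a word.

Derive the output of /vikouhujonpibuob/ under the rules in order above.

vixouhujompivuop

Rule 1 (intervocalic spirantization): /k/ is a stop between vowels /i/ and /o/, so it spirantizes to the fricative [x]. /b/ is a stop between vowels /i/ and /u/, so it spirantizes to the fricative [v]. /vikouhujonpibuob/ → vixouhujonpivuob.
Rule 2 (nasal place assimilation): /n/ precedes the labial consonant /p/, so it assimilates in place to [m]. /vixouhujonpivuob/ → vixouhujompivuob.
Rule 3 (final devoicing): /b/ is a voiced stop in word-final position, so it devoices to [p]. /vixouhujompivuob/ → vixouhujompivuop.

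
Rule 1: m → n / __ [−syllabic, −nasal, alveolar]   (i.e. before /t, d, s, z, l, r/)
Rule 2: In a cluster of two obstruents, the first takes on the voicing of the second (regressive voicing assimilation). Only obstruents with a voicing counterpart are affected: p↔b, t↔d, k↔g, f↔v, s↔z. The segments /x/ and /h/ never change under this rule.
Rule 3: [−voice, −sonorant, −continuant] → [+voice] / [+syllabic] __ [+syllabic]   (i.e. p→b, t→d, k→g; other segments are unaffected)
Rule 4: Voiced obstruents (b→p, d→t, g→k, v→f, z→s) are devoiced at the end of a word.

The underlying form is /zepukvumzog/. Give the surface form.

zebugvunzok

Rule 1 (nasal place assimilation): /m/ precedes the alveolar consonant /z/, so it assimilates in place to [n]. /zepukvumzog/ → zepukvunzog.
Rule 2 (regressive voicing assimilation): /k/ precedes the voiced obstruent /v/, so it voices to [g] by assimilation. /zepukvunzog/ → zepugvunzog.
Rule 3 (intervocalic voicing): /p/ is a voiceless stop between vowels /e/ and /u/, so it voices to [b]. /zepugvunzog/ → zebugvunzog.
Rule 4 (final devoicing): /g/ is a voiced obstruent in word-final position, so it devoices to [k]. /zebugvunzog/ → zebugvunzok.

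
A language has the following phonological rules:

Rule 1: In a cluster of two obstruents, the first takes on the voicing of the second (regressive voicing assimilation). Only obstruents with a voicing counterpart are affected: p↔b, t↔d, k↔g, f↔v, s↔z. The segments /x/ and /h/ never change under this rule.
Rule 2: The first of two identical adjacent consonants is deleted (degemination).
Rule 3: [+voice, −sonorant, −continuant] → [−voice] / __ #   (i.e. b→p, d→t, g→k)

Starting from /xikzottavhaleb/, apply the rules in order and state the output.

Rule 1 (regressive voicing assimilation): /k/ precedes the voiced obstruent /z/, so it voices to [g] by assimilation. /v/ precedes the voiceless obstruent /h/, so it devoices to [f] by assimilation. /xikzottavhaleb/ → xigzottafhaleb.
Rule 2 (degemination): /tt/ is a geminate; the first /t/ deletes. /xigzottafhaleb/ → xigzotafhaleb.
Rule 3 (final devoicing): /b/ is a voiced stop in word-final position, so it devoices to [p]. /xigzotafhaleb/ → xigzotafhalep.

xigzotafhalep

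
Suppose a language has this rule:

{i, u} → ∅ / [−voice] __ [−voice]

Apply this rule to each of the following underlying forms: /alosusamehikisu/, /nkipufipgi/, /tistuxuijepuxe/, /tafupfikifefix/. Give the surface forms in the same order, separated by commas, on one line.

/alosusamehikisu/: /u/ is a high vowel flanked by voiceless consonants /s/ and /s/, so it deletes. /i/ is a high vowel flanked by voiceless consonants /h/ and /k/, so it deletes. /i/ is a high vowel flanked by voiceless consonants /k/ and /s/, so it deletes. → [alossamehksu].
/nkipufipgi/: /i/ is a high vowel flanked by voiceless consonants /k/ and /p/, so it deletes. /u/ is a high vowel flanked by voiceless consonants /p/ and /f/, so it deletes. /i/ is a high vowel flanked by voiceless consonants /f/ and /p/, so it deletes. → [nkpfpgi].
/tistuxuijepuxe/: /i/ is a high vowel flanked by voiceless consonants /t/ and /s/, so it deletes. /u/ is a high vowel flanked by voiceless consonants /t/ and /x/, so it deletes. /u/ is a high vowel flanked by voiceless consonants /p/ and /x/, so it deletes. → [tstxuijepxe].
/tafupfikifefix/: /u/ is a high vowel flanked by voiceless consonants /f/ and /p/, so it deletes. /i/ is a high vowel flanked by voiceless consonants /f/ and /k/, so it deletes. /i/ is a high vowel flanked by voiceless consonants /k/ and /f/, so it deletes. /i/ is a high vowel flanked by voiceless consonants /f/ and /x/, so it deletes. → [tafpfkfefx].

alossamehksu, nkpfpgi, tstxuijepxe, tafpfkfefx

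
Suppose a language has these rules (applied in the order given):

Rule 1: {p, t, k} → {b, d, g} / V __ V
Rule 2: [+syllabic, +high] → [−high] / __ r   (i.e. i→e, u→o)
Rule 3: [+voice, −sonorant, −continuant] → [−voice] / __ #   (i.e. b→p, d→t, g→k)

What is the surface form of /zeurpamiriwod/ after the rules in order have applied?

zeorpameriwot

Rule 1 (intervocalic voicing): no segment meets the environment; /zeurpamiriwod/ is unchanged.
Rule 2 (pre-rhotic lowering): /u/ is a high vowel immediately before /r/, so it lowers to [o]. /i/ is a high vowel immediately before /r/, so it lowers to [e]. /zeurpamiriwod/ → zeorpameriwod.
Rule 3 (final devoicing): /d/ is a voiced stop in word-final position, so it devoices to [t]. /zeorpameriwod/ → zeorpameriwot.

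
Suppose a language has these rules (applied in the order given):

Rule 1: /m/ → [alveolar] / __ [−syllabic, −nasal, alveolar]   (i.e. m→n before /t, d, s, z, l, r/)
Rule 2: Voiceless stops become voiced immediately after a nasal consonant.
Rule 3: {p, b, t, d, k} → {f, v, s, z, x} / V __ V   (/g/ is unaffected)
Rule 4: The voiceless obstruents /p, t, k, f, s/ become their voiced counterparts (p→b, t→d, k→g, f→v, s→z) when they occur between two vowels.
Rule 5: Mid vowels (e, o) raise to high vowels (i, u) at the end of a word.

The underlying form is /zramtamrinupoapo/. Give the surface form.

zrandanrinuvoavu

Rule 1 (nasal place assimilation): /m/ precedes the alveolar consonant /t/, so it assimilates in place to [n]. /m/ precedes the alveolar consonant /r/, so it assimilates in place to [n]. /zramtamrinupoapo/ → zrantanrinupoapo.
Rule 2 (post-nasal voicing): /t/ is a voiceless stop immediately after the nasal /n/, so it voices to [d]. /zrantanrinupoapo/ → zrandanrinupoapo.
Rule 3 (intervocalic spirantization): /p/ is a stop between vowels /u/ and /o/, so it spirantizes to the fricative [f]. /p/ is a stop between vowels /a/ and /o/, so it spirantizes to the fricative [f]. /zrandanrinupoapo/ → zrandanrinufoafo.
Rule 4 (intervocalic voicing): /f/ is a voiceless obstruent between vowels /u/ and /o/, so it voices to [v]. /f/ is a voiceless obstruent between vowels /a/ and /o/, so it voices to [v]. /zrandanrinufoafo/ → zrandanrinuvoavo.
Rule 5 (final vowel raising): /o/ is a mid vowel in word-final position, so it raises to [u]. /zrandanrinuvoavo/ → zrandanrinuvoavu.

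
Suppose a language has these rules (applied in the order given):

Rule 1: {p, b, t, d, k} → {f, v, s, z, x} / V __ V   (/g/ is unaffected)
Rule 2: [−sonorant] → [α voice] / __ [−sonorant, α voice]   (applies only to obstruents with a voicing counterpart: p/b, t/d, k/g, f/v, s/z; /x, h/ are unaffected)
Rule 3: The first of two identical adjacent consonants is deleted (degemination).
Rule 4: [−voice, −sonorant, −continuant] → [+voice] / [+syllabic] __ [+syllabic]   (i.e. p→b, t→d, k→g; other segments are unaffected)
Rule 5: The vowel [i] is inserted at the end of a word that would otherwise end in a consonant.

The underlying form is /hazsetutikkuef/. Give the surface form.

hasesusiguefi

Rule 1 (intervocalic spirantization): /t/ is a stop between vowels /e/ and /u/, so it spirantizes to the fricative [s]. /t/ is a stop between vowels /u/ and /i/, so it spirantizes to the fricative [s]. /hazsetutikkuef/ → hazsesusikkuef.
Rule 2 (regressive voicing assimilation): /z/ precedes the voiceless obstruent /s/, so it devoices to [s] by assimilation. /hazsesusikkuef/ → hassesusikkuef.
Rule 3 (degemination): /ss/ is a geminate; the first /s/ deletes. /kk/ is a geminate; the first /k/ deletes. /hassesusikkuef/ → hasesusikuef.
Rule 4 (intervocalic voicing): /k/ is a voiceless stop between vowels /i/ and /u/, so it voices to [g]. /hasesusikuef/ → hasesusiguef.
Rule 5 (final i-epenthesis): the form ends in the consonant /f/, so [i] is inserted word-finally. /hasesusiguef/ → hasesusiguefi.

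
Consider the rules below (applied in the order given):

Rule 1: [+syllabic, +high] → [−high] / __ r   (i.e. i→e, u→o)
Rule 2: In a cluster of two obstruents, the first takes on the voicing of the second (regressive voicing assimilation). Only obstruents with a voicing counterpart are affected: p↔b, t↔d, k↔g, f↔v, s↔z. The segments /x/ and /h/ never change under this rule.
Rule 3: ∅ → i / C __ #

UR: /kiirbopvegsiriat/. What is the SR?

Rule 1 (pre-rhotic lowering): /i/ is a high vowel immediately before /r/, so it lowers to [e]. /i/ is a high vowel immediately before /r/, so it lowers to [e]. /kiirbopvegsiriat/ → kierbopvegseriat.
Rule 2 (regressive voicing assimilation): /p/ precedes the voiced obstruent /v/, so it voices to [b] by assimilation. /g/ precedes the voiceless obstruent /s/, so it devoices to [k] by assimilation. /kierbopvegseriat/ → kierbobvekseriat.
Rule 3 (final i-epenthesis): the form ends in the consonant /t/, so [i] is inserted word-finally. /kierbobvekseriat/ → kierbobvekseriati.

kierbobvekseriati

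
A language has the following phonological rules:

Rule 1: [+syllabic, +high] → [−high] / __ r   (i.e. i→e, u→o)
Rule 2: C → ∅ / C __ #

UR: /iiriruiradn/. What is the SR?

iereruerad

Rule 1 (pre-rhotic lowering): /i/ is a high vowel immediately before /r/, so it lowers to [e]. /i/ is a high vowel immediately before /r/, so it lowers to [e]. /i/ is a high vowel immediately before /r/, so it lowers to [e]. /iiriruiradn/ → iererueradn.
Rule 2 (final cluster simplification): /n/ is the second consonant of a word-final cluster /dn/, so it deletes. /iererueradn/ → iereruerad.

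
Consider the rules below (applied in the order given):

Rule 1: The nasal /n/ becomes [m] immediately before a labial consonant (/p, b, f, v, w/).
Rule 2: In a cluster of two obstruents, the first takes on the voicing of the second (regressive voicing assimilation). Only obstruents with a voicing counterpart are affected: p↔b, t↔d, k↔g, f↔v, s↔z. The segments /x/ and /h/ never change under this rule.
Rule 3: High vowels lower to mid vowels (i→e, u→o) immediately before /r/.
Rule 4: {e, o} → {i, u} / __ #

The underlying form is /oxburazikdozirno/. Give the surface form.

Rule 1 (nasal place assimilation): no segment meets the environment; /oxburazikdozirno/ is unchanged.
Rule 2 (regressive voicing assimilation): /k/ precedes the voiced obstruent /d/, so it voices to [g] by assimilation. /oxburazikdozirno/ → oxburazigdozirno.
Rule 3 (pre-rhotic lowering): /u/ is a high vowel immediately before /r/, so it lowers to [o]. /i/ is a high vowel immediately before /r/, so it lowers to [e]. /oxburazigdozirno/ → oxborazigdozerno.
Rule 4 (final vowel raising): /o/ is a mid vowel in word-final position, so it raises to [u]. /oxborazigdozerno/ → oxborazigdozernu.

oxborazigdozernu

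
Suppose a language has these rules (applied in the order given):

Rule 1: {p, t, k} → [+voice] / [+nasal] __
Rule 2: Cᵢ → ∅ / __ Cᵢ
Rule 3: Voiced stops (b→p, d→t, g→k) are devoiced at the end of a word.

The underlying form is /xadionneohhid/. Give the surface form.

xadioneohit

Rule 1 (post-nasal voicing): no segment meets the environment; /xadionneohhid/ is unchanged.
Rule 2 (degemination): /nn/ is a geminate; the first /n/ deletes. /hh/ is a geminate; the first /h/ deletes. /xadionneohhid/ → xadioneohid.
Rule 3 (final devoicing): /d/ is a voiced stop in word-final position, so it devoices to [t]. /xadioneohid/ → xadioneohit.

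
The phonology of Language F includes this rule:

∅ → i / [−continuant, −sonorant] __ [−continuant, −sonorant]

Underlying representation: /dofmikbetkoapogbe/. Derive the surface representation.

/k/ and /b/ form a stop–stop cluster, so [i] is inserted between them.
/t/ and /k/ form a stop–stop cluster, so [i] is inserted between them.
/g/ and /b/ form a stop–stop cluster, so [i] is inserted between them.
Surface form: [dofmikibetikoapogibe].

dofmikibetikoapogibe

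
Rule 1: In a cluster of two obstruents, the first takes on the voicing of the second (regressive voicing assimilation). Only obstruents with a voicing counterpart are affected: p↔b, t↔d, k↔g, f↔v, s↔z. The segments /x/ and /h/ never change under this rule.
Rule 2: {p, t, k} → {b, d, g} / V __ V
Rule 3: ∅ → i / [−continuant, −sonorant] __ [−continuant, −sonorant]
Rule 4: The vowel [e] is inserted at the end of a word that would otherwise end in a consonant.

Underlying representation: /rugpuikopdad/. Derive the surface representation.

rukipuigobidade

Rule 1 (regressive voicing assimilation): /g/ precedes the voiceless obstruent /p/, so it devoices to [k] by assimilation. /p/ precedes the voiced obstruent /d/, so it voices to [b] by assimilation. /rugpuikopdad/ → rukpuikobdad.
Rule 2 (intervocalic voicing): /k/ is a voiceless stop between vowels /i/ and /o/, so it voices to [g]. /rukpuikobdad/ → rukpuigobdad.
Rule 3 (stop-cluster i-epenthesis): /k/ and /p/ form a stop–stop cluster, so [i] is inserted between them. /b/ and /d/ form a stop–stop cluster, so [i] is inserted between them. /rukpuigobdad/ → rukipuigobidad.
Rule 4 (final e-epenthesis): the form ends in the consonant /d/, so [e] is inserted word-finally. /rukipuigobidad/ → rukipuigobidade.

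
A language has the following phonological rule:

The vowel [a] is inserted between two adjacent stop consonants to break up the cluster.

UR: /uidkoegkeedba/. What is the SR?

/d/ and /k/ form a stop–stop cluster, so [a] is inserted between them.
/g/ and /k/ form a stop–stop cluster, so [a] is inserted between them.
/d/ and /b/ form a stop–stop cluster, so [a] is inserted between them.
Surface form: [uidakoegakeedaba].

uidakoegakeedaba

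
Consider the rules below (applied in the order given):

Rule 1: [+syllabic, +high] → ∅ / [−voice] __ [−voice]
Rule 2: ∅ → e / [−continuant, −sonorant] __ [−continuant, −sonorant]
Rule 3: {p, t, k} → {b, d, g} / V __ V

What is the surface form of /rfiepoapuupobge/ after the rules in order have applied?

rfieboabuubobege

Rule 1 (high vowel syncope): no segment meets the environment; /rfiepoapuupobge/ is unchanged.
Rule 2 (stop-cluster e-epenthesis): /b/ and /g/ form a stop–stop cluster, so [e] is inserted between them. /rfiepoapuupobge/ → rfiepoapuupobege.
Rule 3 (intervocalic voicing): /p/ is a voiceless stop between vowels /e/ and /o/, so it voices to [b]. /p/ is a voiceless stop between vowels /a/ and /u/, so it voices to [b]. /p/ is a voiceless stop between vowels /u/ and /o/, so it voices to [b]. /rfiepoapuupobege/ → rfieboabuubobege.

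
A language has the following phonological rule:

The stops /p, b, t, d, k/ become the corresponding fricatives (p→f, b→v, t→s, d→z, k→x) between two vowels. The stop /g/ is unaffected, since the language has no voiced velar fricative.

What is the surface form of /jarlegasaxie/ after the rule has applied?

jarlegasaxie

No segment of /jarlegasaxie/ meets the structural description of the rule, so the form surfaces unchanged.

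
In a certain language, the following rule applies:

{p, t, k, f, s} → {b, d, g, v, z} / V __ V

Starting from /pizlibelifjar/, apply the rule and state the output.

No segment of /pizlibelifjar/ meets the structural description of the rule, so the form surfaces unchanged.

pizlibelifjar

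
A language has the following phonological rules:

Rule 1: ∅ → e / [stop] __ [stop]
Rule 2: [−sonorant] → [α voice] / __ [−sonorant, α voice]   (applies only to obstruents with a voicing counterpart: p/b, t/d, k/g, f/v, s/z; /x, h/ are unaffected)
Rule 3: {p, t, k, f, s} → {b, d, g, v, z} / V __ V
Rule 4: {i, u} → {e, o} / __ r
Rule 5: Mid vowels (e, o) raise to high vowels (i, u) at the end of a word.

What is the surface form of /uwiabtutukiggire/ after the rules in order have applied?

Rule 1 (stop-cluster e-epenthesis): /b/ and /t/ form a stop–stop cluster, so [e] is inserted between them. /g/ and /g/ form a stop–stop cluster, so [e] is inserted between them. /uwiabtutukiggire/ → uwiabetutukigegire.
Rule 2 (regressive voicing assimilation): no segment meets the environment; /uwiabetutukigegire/ is unchanged.
Rule 3 (intervocalic voicing): /t/ is a voiceless obstruent between vowels /e/ and /u/, so it voices to [d]. /t/ is a voiceless obstruent between vowels /u/ and /u/, so it voices to [d]. /k/ is a voiceless obstruent between vowels /u/ and /i/, so it voices to [g]. /uwiabetutukigegire/ → uwiabedudugigegire.
Rule 4 (pre-rhotic lowering): /i/ is a high vowel immediately before /r/, so it lowers to [e]. /uwiabedudugigegire/ → uwiabedudugigegere.
Rule 5 (final vowel raising): /e/ is a mid vowel in word-final position, so it raises to [i]. /uwiabedudugigegere/ → uwiabedudugigegeri.

uwiabedudugigegeri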